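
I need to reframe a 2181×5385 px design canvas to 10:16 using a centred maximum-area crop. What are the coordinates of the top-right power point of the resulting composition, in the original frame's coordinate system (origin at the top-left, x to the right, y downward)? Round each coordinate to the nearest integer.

x = 1454 px, y = 2111 px

2181/5385 < 10/16, so the 10:16 crop keeps the full width 2181 and trims height to 2181 × 16/10 = 3489.60 px.
Top offset = (5385 − 3489.60)/2 = 947.70 px; left offset = 0.
Top-right is two-thirds across and one-third down within the crop:
x = 0.00 + 2 × 2181.00/3 ≈ 1454; y = 947.70 + 1 × 3489.60/3 ≈ 2111.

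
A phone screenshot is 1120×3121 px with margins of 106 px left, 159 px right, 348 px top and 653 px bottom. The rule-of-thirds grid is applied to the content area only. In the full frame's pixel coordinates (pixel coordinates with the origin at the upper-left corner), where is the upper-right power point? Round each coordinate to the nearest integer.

x = 676 px, y = 1055 px

Content width = 1120 − 106 − 159 = 855 px; content height = 3121 − 348 − 653 = 2120 px.
Upper-right is two-thirds across and one-third down within the content area.
x = 106 + 2 × 855/3 = 106 + 570.00 ≈ 676
y = 348 + 1 × 2120/3 = 348 + 706.67 ≈ 1055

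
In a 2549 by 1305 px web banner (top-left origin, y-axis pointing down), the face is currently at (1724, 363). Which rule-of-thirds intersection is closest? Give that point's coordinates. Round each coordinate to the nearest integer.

Third lines: x ∈ {850, 1699}, y ∈ {435, 870}.
1724 is closer to x = 1699; 363 is closer to y = 435.
So the nearest intersection is the upper-right power point.

x = 1699 px, y = 435 px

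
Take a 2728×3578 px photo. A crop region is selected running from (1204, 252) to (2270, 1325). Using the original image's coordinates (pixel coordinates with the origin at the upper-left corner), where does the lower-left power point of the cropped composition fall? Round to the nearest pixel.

Crop width = 2270 − 1204 = 1066 px; one third is 355.33 px.
Crop height = 1325 − 252 = 1073 px; one third is 357.67 px.
The lower-left point is one-third across and two-thirds down within the crop:
x = 1204 + 1 × 355.33 ≈ 1559; y = 252 + 2 × 357.67 ≈ 967.

(1559, 967)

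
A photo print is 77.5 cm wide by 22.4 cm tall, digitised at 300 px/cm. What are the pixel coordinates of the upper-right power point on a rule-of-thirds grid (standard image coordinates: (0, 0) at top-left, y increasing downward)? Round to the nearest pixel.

In pixels the canvas is 77.5 × 300 = 23250 wide and 22.4 × 300 = 6720 tall.
The upper-right point is two-thirds across and one-third down:
x = 2 × 23250/3 ≈ 15500; y = 1 × 6720/3 ≈ 2240.

x = 15500 px, y = 2240 px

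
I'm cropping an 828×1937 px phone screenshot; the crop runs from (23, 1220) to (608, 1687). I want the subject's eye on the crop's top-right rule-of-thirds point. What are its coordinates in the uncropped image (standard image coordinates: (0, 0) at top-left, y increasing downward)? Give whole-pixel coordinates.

Crop width = 608 − 23 = 585 px; one third is 195.00 px.
Crop height = 1687 − 1220 = 467 px; one third is 155.67 px.
The top-right point is two-thirds across and one-third down within the crop:
x = 23 + 2 × 195.00 ≈ 413; y = 1220 + 1 × 155.67 ≈ 1376.

x = 413 px, y = 1376 px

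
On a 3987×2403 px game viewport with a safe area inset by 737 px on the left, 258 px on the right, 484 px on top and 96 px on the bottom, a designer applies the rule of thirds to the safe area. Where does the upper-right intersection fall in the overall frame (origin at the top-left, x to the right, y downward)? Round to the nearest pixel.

Content width = 3987 − 737 − 258 = 2992 px; content height = 2403 − 484 − 96 = 1823 px.
Upper-right is two-thirds across and one-third down within the safe area.
x = 737 + 2 × 2992/3 = 737 + 1994.67 ≈ 2732
y = 484 + 1 × 1823/3 = 484 + 607.67 ≈ 1092

(2732, 1092)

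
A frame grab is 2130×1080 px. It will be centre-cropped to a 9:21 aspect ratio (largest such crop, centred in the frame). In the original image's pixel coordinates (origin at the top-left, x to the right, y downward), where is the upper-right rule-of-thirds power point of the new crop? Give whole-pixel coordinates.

2130/1080 > 9/21, so the 9:21 crop keeps the full height 1080 and trims width to 1080 × 9/21 = 462.86 px.
Left offset = (2130 − 462.86)/2 = 833.57 px; top offset = 0.
Upper-right is two-thirds across and one-third down within the crop:
x = 833.57 + 2 × 462.86/3 ≈ 1142; y = 0.00 + 1 × 1080.00/3 ≈ 360.

x = 1142 px, y = 360 px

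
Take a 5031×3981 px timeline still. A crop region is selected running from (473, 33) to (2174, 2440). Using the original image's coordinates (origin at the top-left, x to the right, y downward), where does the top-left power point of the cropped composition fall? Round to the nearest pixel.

Crop width = 2174 − 473 = 1701 px; one third is 567.00 px.
Crop height = 2440 − 33 = 2407 px; one third is 802.33 px.
The top-left point is one-third across and one-third down within the crop:
x = 473 + 1 × 567.00 ≈ 1040; y = 33 + 1 × 802.33 ≈ 835.

(1040, 835)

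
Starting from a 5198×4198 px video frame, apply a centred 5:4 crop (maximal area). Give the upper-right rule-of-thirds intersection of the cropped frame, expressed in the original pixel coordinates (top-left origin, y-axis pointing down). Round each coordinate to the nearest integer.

5198/4198 < 5/4, so the 5:4 crop keeps the full width 5198 and trims height to 5198 × 4/5 = 4158.40 px.
Top offset = (4198 − 4158.40)/2 = 19.80 px; left offset = 0.
Upper-right is two-thirds across and one-third down within the crop:
x = 0.00 + 2 × 5198.00/3 ≈ 3465; y = 19.80 + 1 × 4158.40/3 ≈ 1406.

(3465, 1406)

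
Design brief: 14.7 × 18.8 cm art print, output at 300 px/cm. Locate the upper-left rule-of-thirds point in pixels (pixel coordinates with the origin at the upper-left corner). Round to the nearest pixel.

In pixels the canvas is 14.7 × 300 = 4410 wide and 18.8 × 300 = 5640 tall.
The upper-left point is one-third across and one-third down:
x = 1 × 4410/3 ≈ 1470; y = 1 × 5640/3 ≈ 1880.

(1470, 1880)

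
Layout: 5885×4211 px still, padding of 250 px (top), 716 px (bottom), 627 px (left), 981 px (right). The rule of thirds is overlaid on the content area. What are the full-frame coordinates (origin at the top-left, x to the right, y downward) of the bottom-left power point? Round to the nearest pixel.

(2053, 2413)

Content width = 5885 − 627 − 981 = 4277 px; content height = 4211 − 250 − 716 = 3245 px.
Bottom-left is one-third across and two-thirds down within the content area.
x = 627 + 1 × 4277/3 = 627 + 1425.67 ≈ 2053
y = 250 + 2 × 3245/3 = 250 + 2163.33 ≈ 2413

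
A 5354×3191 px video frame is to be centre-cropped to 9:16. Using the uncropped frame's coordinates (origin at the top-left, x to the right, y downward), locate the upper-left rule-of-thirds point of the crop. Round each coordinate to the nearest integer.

(2378, 1064)

5354/3191 > 9/16, so the 9:16 crop keeps the full height 3191 and trims width to 3191 × 9/16 = 1794.94 px.
Left offset = (5354 − 1794.94)/2 = 1779.53 px; top offset = 0.
Upper-left is one-third across and one-third down within the crop:
x = 1779.53 + 1 × 1794.94/3 ≈ 2378; y = 0.00 + 1 × 3191.00/3 ≈ 1064.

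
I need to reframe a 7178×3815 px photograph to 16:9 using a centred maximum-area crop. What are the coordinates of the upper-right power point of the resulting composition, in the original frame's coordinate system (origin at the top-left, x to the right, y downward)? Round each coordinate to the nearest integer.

7178/3815 > 16/9, so the 16:9 crop keeps the full height 3815 and trims width to 3815 × 16/9 = 6782.22 px.
Left offset = (7178 − 6782.22)/2 = 197.89 px; top offset = 0.
Upper-right is two-thirds across and one-third down within the crop:
x = 197.89 + 2 × 6782.22/3 ≈ 4719; y = 0.00 + 1 × 3815.00/3 ≈ 1272.

(4719, 1272)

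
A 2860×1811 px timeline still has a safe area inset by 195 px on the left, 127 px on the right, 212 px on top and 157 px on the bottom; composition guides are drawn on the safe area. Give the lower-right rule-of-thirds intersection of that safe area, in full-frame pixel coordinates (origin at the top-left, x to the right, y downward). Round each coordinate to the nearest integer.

Content width = 2860 − 195 − 127 = 2538 px; content height = 1811 − 212 − 157 = 1442 px.
Lower-right is two-thirds across and two-thirds down within the safe area.
x = 195 + 2 × 2538/3 = 195 + 1692.00 ≈ 1887
y = 212 + 2 × 1442/3 = 212 + 961.33 ≈ 1173

x = 1887 px, y = 1173 px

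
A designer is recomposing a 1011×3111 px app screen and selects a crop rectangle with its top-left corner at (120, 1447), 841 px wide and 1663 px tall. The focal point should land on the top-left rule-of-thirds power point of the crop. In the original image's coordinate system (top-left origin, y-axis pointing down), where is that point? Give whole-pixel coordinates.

One third of the crop width 841 is 280.33 px.
One third of the crop height 1663 is 554.33 px.
The top-left point is one-third across and one-third down within the crop:
x = 120 + 1 × 280.33 ≈ 400; y = 1447 + 1 × 554.33 ≈ 2001.

(400, 2001)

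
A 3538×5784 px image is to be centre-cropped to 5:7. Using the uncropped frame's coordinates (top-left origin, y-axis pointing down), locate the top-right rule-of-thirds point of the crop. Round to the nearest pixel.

x = 2359 px, y = 2066 px

3538/5784 < 5/7, so the 5:7 crop keeps the full width 3538 and trims height to 3538 × 7/5 = 4953.20 px.
Top offset = (5784 − 4953.20)/2 = 415.40 px; left offset = 0.
Top-right is two-thirds across and one-third down within the crop:
x = 0.00 + 2 × 3538.00/3 ≈ 2359; y = 415.40 + 1 × 4953.20/3 ≈ 2066.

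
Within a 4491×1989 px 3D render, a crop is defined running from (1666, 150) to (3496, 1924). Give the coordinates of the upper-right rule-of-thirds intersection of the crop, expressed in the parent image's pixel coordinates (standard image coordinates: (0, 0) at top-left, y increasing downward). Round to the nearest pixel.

(2886, 741)

Crop width = 3496 − 1666 = 1830 px; one third is 610.00 px.
Crop height = 1924 − 150 = 1774 px; one third is 591.33 px.
The upper-right point is two-thirds across and one-third down within the crop:
x = 1666 + 2 × 610.00 ≈ 2886; y = 150 + 1 × 591.33 ≈ 741.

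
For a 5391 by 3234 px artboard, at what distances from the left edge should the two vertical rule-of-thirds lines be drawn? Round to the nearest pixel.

x = 1797 px and x = 3594 px

5391 / 3 = 1797, so the vertical lines sit at one and two thirds of 5391.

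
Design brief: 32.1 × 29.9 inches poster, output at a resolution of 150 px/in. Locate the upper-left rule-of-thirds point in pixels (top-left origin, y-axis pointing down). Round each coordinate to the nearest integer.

In pixels the canvas is 32.1 × 150 = 4815 wide and 29.9 × 150 = 4485 tall.
The upper-left point is one-third across and one-third down:
x = 1 × 4815/3 ≈ 1605; y = 1 × 4485/3 ≈ 1495.

(1605, 1495)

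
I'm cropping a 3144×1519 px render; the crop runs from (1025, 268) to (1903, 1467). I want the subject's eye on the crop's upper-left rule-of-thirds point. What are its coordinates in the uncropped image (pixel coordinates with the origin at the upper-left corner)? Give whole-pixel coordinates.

Crop width = 1903 − 1025 = 878 px; one third is 292.67 px.
Crop height = 1467 − 268 = 1199 px; one third is 399.67 px.
The upper-left point is one-third across and one-third down within the crop:
x = 1025 + 1 × 292.67 ≈ 1318; y = 268 + 1 × 399.67 ≈ 668.

(1318, 668)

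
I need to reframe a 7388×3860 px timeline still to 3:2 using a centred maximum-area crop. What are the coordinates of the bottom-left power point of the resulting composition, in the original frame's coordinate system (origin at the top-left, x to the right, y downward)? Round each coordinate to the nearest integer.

(2729, 2573)

7388/3860 > 3/2, so the 3:2 crop keeps the full height 3860 and trims width to 3860 × 3/2 = 5790.00 px.
Left offset = (7388 − 5790.00)/2 = 799.00 px; top offset = 0.
Bottom-left is one-third across and two-thirds down within the crop:
x = 799.00 + 1 × 5790.00/3 ≈ 2729; y = 0.00 + 2 × 3860.00/3 ≈ 2573.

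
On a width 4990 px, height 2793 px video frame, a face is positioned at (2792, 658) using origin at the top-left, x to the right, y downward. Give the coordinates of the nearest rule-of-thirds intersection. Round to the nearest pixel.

Third lines: x ∈ {1663, 3327}, y ∈ {931, 1862}.
2792 is closer to x = 3327; 658 is closer to y = 931.
So the nearest intersection is the upper-right power point.

(3327, 931)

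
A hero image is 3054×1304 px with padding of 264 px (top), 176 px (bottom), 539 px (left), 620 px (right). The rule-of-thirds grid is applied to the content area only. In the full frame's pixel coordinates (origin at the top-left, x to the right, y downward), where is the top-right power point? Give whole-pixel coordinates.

Content width = 3054 − 539 − 620 = 1895 px; content height = 1304 − 264 − 176 = 864 px.
Top-right is two-thirds across and one-third down within the content area.
x = 539 + 2 × 1895/3 = 539 + 1263.33 ≈ 1802
y = 264 + 1 × 864/3 = 264 + 288.00 ≈ 552

x = 1802 px, y = 552 px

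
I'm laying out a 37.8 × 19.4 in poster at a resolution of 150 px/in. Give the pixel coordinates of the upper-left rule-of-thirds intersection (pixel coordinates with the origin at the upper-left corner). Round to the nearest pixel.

(1890, 970)

In pixels the canvas is 37.8 × 150 = 5670 wide and 19.4 × 150 = 2910 tall.
The upper-left point is one-third across and one-third down:
x = 1 × 5670/3 ≈ 1890; y = 1 × 2910/3 ≈ 970.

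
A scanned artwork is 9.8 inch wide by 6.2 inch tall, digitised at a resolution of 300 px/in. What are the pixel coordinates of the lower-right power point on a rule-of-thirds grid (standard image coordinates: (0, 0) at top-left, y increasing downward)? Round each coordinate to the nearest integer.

In pixels the canvas is 9.8 × 300 = 2940 wide and 6.2 × 300 = 1860 tall.
The lower-right point is two-thirds across and two-thirds down:
x = 2 × 2940/3 ≈ 1960; y = 2 × 1860/3 ≈ 1240.

x = 1960 px, y = 1240 px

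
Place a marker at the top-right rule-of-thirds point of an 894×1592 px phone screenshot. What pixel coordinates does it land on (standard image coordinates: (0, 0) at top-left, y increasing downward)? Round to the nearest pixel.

The top-right point sits two-thirds of the way across and one-third of the way down.
x = 2 × 894/3 ≈ 596; y = 1 × 1592/3 ≈ 531.

(596, 531)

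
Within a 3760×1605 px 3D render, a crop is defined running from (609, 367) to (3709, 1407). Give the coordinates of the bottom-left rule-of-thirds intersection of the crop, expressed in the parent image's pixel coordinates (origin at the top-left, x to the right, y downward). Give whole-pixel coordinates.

Crop width = 3709 − 609 = 3100 px; one third is 1033.33 px.
Crop height = 1407 − 367 = 1040 px; one third is 346.67 px.
The bottom-left point is one-third across and two-thirds down within the crop:
x = 609 + 1 × 1033.33 ≈ 1642; y = 367 + 2 × 346.67 ≈ 1060.

(1642, 1060)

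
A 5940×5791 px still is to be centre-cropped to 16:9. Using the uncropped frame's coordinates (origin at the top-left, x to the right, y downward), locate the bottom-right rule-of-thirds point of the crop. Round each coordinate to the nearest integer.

5940/5791 < 16/9, so the 16:9 crop keeps the full width 5940 and trims height to 5940 × 9/16 = 3341.25 px.
Top offset = (5791 − 3341.25)/2 = 1224.88 px; left offset = 0.
Bottom-right is two-thirds across and two-thirds down within the crop:
x = 0.00 + 2 × 5940.00/3 ≈ 3960; y = 1224.88 + 2 × 3341.25/3 ≈ 3452.

x = 3960 px, y = 3452 px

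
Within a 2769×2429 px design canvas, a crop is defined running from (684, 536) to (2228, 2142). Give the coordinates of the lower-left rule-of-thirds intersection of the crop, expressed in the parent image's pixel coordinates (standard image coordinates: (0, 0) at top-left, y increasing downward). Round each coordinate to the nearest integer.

Crop width = 2228 − 684 = 1544 px; one third is 514.67 px.
Crop height = 2142 − 536 = 1606 px; one third is 535.33 px.
The lower-left point is one-third across and two-thirds down within the crop:
x = 684 + 1 × 514.67 ≈ 1199; y = 536 + 2 × 535.33 ≈ 1607.

x = 1199 px, y = 1607 px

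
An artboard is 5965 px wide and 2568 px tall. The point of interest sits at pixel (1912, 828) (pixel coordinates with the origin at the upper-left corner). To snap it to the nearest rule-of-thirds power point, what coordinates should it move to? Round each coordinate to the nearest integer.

Third lines: x ∈ {1988, 3977}, y ∈ {856, 1712}.
1912 is closer to x = 1988; 828 is closer to y = 856.
So the nearest intersection is the upper-left power point.

x = 1988 px, y = 856 px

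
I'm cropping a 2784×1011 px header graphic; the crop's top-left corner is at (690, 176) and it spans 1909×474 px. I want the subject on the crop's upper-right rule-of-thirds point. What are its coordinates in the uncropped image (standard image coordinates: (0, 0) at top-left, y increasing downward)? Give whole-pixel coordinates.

One third of the crop width 1909 is 636.33 px.
One third of the crop height 474 is 158.00 px.
The upper-right point is two-thirds across and one-third down within the crop:
x = 690 + 2 × 636.33 ≈ 1963; y = 176 + 1 × 158.00 ≈ 334.

x = 1963 px, y = 334 px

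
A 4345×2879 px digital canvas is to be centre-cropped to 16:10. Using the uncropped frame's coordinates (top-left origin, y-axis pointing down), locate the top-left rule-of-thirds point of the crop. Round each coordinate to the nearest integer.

x = 1448 px, y = 987 px

4345/2879 < 16/10, so the 16:10 crop keeps the full width 4345 and trims height to 4345 × 10/16 = 2715.62 px.
Top offset = (2879 − 2715.62)/2 = 81.69 px; left offset = 0.
Top-left is one-third across and one-third down within the crop:
x = 0.00 + 1 × 4345.00/3 ≈ 1448; y = 81.69 + 1 × 2715.62/3 ≈ 987.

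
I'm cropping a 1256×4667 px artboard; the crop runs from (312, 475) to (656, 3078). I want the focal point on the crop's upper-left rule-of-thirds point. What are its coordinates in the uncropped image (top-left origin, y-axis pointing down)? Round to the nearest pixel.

Crop width = 656 − 312 = 344 px; one third is 114.67 px.
Crop height = 3078 − 475 = 2603 px; one third is 867.67 px.
The upper-left point is one-third across and one-third down within the crop:
x = 312 + 1 × 114.67 ≈ 427; y = 475 + 1 × 867.67 ≈ 1343.

(427, 1343)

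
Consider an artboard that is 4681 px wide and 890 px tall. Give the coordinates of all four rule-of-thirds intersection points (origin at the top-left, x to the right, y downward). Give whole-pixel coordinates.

(1560, 297), (3121, 297), (1560, 593), (3121, 593)

One third of 4681 is 1560.33; one third of 890 is 296.67.
Vertical third lines at x = 1560 and x = 3121; horizontal third lines at y = 297 and y = 593.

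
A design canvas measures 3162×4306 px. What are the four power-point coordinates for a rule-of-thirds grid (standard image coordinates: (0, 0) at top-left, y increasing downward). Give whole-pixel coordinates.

One third of 3162 is 1054; one third of 4306 is 1435.33.
Vertical third lines at x = 1054 and x = 2108; horizontal third lines at y = 1435 and y = 2871.

(1054, 1435), (2108, 1435), (1054, 2871), (2108, 2871)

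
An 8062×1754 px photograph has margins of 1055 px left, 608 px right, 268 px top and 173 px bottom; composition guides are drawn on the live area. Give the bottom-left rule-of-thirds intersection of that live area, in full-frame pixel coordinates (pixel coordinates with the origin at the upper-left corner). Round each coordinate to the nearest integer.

Content width = 8062 − 1055 − 608 = 6399 px; content height = 1754 − 268 − 173 = 1313 px.
Bottom-left is one-third across and two-thirds down within the live area.
x = 1055 + 1 × 6399/3 = 1055 + 2133.00 ≈ 3188
y = 268 + 2 × 1313/3 = 268 + 875.33 ≈ 1143

x = 3188 px, y = 1143 px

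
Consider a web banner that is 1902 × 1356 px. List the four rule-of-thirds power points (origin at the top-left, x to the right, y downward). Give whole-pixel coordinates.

One third of 1902 is 634; one third of 1356 is 452.
Vertical third lines at x = 634 and x = 1268; horizontal third lines at y = 452 and y = 904.

(634, 452), (1268, 452), (634, 904), (1268, 904)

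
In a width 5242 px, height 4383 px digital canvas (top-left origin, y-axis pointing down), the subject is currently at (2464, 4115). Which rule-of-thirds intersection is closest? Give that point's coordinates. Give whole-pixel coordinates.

x = 1747 px, y = 2922 px

Third lines: x ∈ {1747, 3495}, y ∈ {1461, 2922}.
2464 is closer to x = 1747; 4115 is closer to y = 2922.
So the nearest intersection is the lower-left power point.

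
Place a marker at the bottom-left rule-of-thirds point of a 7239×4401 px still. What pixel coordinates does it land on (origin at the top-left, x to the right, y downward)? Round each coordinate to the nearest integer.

(2413, 2934)

The bottom-left point sits one-third of the way across and two-thirds of the way down.
x = 1 × 7239/3 ≈ 2413; y = 2 × 4401/3 ≈ 2934.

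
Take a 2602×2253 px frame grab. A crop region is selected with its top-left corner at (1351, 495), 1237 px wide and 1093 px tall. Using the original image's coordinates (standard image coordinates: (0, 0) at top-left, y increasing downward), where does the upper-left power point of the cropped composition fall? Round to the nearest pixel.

x = 1763 px, y = 859 px

One third of the crop width 1237 is 412.33 px.
One third of the crop height 1093 is 364.33 px.
The upper-left point is one-third across and one-third down within the crop:
x = 1351 + 1 × 412.33 ≈ 1763; y = 495 + 1 × 364.33 ≈ 859.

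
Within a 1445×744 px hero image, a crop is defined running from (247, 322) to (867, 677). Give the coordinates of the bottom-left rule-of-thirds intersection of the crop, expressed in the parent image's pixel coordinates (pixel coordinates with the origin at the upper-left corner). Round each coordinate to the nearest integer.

Crop width = 867 − 247 = 620 px; one third is 206.67 px.
Crop height = 677 − 322 = 355 px; one third is 118.33 px.
The bottom-left point is one-third across and two-thirds down within the crop:
x = 247 + 1 × 206.67 ≈ 454; y = 322 + 2 × 118.33 ≈ 559.

x = 454 px, y = 559 px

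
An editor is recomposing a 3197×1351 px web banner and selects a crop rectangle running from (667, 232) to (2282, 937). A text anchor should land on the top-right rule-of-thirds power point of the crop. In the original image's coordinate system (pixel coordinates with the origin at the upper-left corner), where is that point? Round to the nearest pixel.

x = 1744 px, y = 467 px

Crop width = 2282 − 667 = 1615 px; one third is 538.33 px.
Crop height = 937 − 232 = 705 px; one third is 235.00 px.
The top-right point is two-thirds across and one-third down within the crop:
x = 667 + 2 × 538.33 ≈ 1744; y = 232 + 1 × 235.00 ≈ 467.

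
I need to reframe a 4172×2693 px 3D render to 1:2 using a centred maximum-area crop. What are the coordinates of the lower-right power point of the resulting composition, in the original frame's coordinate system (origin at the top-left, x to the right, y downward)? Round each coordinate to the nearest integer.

(2310, 1795)

4172/2693 > 1/2, so the 1:2 crop keeps the full height 2693 and trims width to 2693 × 1/2 = 1346.50 px.
Left offset = (4172 − 1346.50)/2 = 1412.75 px; top offset = 0.
Lower-right is two-thirds across and two-thirds down within the crop:
x = 1412.75 + 2 × 1346.50/3 ≈ 2310; y = 0.00 + 2 × 2693.00/3 ≈ 1795.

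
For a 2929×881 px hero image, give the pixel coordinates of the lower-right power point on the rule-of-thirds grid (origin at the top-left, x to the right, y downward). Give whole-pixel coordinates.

(1953, 587)

The lower-right point sits two-thirds of the way across and two-thirds of the way down.
x = 2 × 2929/3 ≈ 1953; y = 2 × 881/3 ≈ 587.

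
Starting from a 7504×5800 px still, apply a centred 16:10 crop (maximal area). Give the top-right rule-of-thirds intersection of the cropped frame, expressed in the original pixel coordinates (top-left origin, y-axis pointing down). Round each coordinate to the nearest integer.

(5003, 2118)

7504/5800 < 16/10, so the 16:10 crop keeps the full width 7504 and trims height to 7504 × 10/16 = 4690.00 px.
Top offset = (5800 − 4690.00)/2 = 555.00 px; left offset = 0.
Top-right is two-thirds across and one-third down within the crop:
x = 0.00 + 2 × 7504.00/3 ≈ 5003; y = 555.00 + 1 × 4690.00/3 ≈ 2118.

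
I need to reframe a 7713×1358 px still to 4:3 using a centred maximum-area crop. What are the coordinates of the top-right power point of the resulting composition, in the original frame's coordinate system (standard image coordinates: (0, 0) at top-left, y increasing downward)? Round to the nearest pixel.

7713/1358 > 4/3, so the 4:3 crop keeps the full height 1358 and trims width to 1358 × 4/3 = 1810.67 px.
Left offset = (7713 − 1810.67)/2 = 2951.17 px; top offset = 0.
Top-right is two-thirds across and one-third down within the crop:
x = 2951.17 + 2 × 1810.67/3 ≈ 4158; y = 0.00 + 1 × 1358.00/3 ≈ 453.

(4158, 453)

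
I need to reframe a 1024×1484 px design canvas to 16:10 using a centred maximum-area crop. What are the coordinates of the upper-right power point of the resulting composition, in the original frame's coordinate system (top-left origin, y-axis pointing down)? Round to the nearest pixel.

(683, 635)

1024/1484 < 16/10, so the 16:10 crop keeps the full width 1024 and trims height to 1024 × 10/16 = 640.00 px.
Top offset = (1484 − 640.00)/2 = 422.00 px; left offset = 0.
Upper-right is two-thirds across and one-third down within the crop:
x = 0.00 + 2 × 1024.00/3 ≈ 683; y = 422.00 + 1 × 640.00/3 ≈ 635.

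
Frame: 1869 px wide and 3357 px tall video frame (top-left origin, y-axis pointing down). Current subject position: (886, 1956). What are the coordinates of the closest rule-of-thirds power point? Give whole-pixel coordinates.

(623, 2238)

Third lines: x ∈ {623, 1246}, y ∈ {1119, 2238}.
886 is closer to x = 623; 1956 is closer to y = 2238.
So the nearest intersection is the lower-left power point.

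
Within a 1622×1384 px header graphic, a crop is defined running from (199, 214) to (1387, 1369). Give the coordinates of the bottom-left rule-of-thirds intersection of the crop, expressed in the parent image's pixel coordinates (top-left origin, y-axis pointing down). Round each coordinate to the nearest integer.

x = 595 px, y = 984 px

Crop width = 1387 − 199 = 1188 px; one third is 396.00 px.
Crop height = 1369 − 214 = 1155 px; one third is 385.00 px.
The bottom-left point is one-third across and two-thirds down within the crop:
x = 199 + 1 × 396.00 ≈ 595; y = 214 + 2 × 385.00 ≈ 984.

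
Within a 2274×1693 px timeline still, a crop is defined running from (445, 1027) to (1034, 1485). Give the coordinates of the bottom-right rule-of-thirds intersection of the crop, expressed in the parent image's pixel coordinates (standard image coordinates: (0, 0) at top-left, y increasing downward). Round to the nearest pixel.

(838, 1332)

Crop width = 1034 − 445 = 589 px; one third is 196.33 px.
Crop height = 1485 − 1027 = 458 px; one third is 152.67 px.
The bottom-right point is two-thirds across and two-thirds down within the crop:
x = 445 + 2 × 196.33 ≈ 838; y = 1027 + 2 × 152.67 ≈ 1332.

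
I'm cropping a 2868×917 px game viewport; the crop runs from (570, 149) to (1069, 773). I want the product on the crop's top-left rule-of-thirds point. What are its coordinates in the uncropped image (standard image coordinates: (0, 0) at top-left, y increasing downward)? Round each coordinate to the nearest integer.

(736, 357)

Crop width = 1069 − 570 = 499 px; one third is 166.33 px.
Crop height = 773 − 149 = 624 px; one third is 208.00 px.
The top-left point is one-third across and one-third down within the crop:
x = 570 + 1 × 166.33 ≈ 736; y = 149 + 1 × 208.00 ≈ 357.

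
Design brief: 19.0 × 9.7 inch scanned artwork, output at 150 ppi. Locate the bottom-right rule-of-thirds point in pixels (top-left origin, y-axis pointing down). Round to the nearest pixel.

In pixels the canvas is 19.0 × 150 = 2850 wide and 9.7 × 150 = 1455 tall.
The bottom-right point is two-thirds across and two-thirds down:
x = 2 × 2850/3 ≈ 1900; y = 2 × 1455/3 ≈ 970.

(1900, 970)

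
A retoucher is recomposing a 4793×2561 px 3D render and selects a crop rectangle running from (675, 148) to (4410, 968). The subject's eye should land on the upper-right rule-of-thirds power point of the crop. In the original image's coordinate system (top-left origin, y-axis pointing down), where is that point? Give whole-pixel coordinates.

(3165, 421)

Crop width = 4410 − 675 = 3735 px; one third is 1245.00 px.
Crop height = 968 − 148 = 820 px; one third is 273.33 px.
The upper-right point is two-thirds across and one-third down within the crop:
x = 675 + 2 × 1245.00 ≈ 3165; y = 148 + 1 × 273.33 ≈ 421.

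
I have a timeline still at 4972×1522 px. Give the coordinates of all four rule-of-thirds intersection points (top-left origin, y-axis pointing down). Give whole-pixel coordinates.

(1657, 507), (3315, 507), (1657, 1015), (3315, 1015)

One third of 4972 is 1657.33; one third of 1522 is 507.33.
Vertical third lines at x = 1657 and x = 3315; horizontal third lines at y = 507 and y = 1015.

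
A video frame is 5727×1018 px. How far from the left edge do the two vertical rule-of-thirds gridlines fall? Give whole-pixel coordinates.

5727 / 3 = 1909, so the vertical lines sit at one and two thirds of 5727.

1909 px and 3818 px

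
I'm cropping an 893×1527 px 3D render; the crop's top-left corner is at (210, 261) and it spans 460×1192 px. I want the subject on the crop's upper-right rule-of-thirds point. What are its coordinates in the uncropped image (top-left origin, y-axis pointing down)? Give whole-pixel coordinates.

One third of the crop width 460 is 153.33 px.
One third of the crop height 1192 is 397.33 px.
The upper-right point is two-thirds across and one-third down within the crop:
x = 210 + 2 × 153.33 ≈ 517; y = 261 + 1 × 397.33 ≈ 658.

x = 517 px, y = 658 px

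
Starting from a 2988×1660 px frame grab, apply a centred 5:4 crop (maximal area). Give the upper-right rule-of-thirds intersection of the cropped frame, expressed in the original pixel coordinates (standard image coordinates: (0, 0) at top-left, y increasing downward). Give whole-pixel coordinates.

(1840, 553)

2988/1660 > 5/4, so the 5:4 crop keeps the full height 1660 and trims width to 1660 × 5/4 = 2075.00 px.
Left offset = (2988 − 2075.00)/2 = 456.50 px; top offset = 0.
Upper-right is two-thirds across and one-third down within the crop:
x = 456.50 + 2 × 2075.00/3 ≈ 1840; y = 0.00 + 1 × 1660.00/3 ≈ 553.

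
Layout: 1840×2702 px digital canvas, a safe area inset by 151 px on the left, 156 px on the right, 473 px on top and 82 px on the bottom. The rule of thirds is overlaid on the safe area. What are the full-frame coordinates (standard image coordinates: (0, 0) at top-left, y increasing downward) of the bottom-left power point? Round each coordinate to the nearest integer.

x = 662 px, y = 1904 px

Content width = 1840 − 151 − 156 = 1533 px; content height = 2702 − 473 − 82 = 2147 px.
Bottom-left is one-third across and two-thirds down within the safe area.
x = 151 + 1 × 1533/3 = 151 + 511.00 ≈ 662
y = 473 + 2 × 2147/3 = 473 + 1431.33 ≈ 1904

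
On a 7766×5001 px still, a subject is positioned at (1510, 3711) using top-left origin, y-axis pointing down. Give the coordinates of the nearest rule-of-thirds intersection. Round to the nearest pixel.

x = 2589 px, y = 3334 px

Third lines: x ∈ {2589, 5177}, y ∈ {1667, 3334}.
1510 is closer to x = 2589; 3711 is closer to y = 3334.
So the nearest intersection is the lower-left power point.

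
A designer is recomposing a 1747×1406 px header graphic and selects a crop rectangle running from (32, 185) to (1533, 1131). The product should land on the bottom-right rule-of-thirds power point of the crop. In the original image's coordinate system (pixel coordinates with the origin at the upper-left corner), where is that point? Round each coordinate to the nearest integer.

(1033, 816)

Crop width = 1533 − 32 = 1501 px; one third is 500.33 px.
Crop height = 1131 − 185 = 946 px; one third is 315.33 px.
The bottom-right point is two-thirds across and two-thirds down within the crop:
x = 32 + 2 × 500.33 ≈ 1033; y = 185 + 2 × 315.33 ≈ 816.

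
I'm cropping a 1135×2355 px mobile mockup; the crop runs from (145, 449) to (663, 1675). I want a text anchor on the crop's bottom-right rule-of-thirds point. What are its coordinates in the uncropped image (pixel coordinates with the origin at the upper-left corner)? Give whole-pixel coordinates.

Crop width = 663 − 145 = 518 px; one third is 172.67 px.
Crop height = 1675 − 449 = 1226 px; one third is 408.67 px.
The bottom-right point is two-thirds across and two-thirds down within the crop:
x = 145 + 2 × 172.67 ≈ 490; y = 449 + 2 × 408.67 ≈ 1266.

x = 490 px, y = 1266 px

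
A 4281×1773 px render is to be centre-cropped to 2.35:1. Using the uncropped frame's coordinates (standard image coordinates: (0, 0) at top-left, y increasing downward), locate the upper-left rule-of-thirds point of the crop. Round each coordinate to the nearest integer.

x = 1446 px, y = 591 px

4281/1773 > 2.35/1, so the 2.35:1 crop keeps the full height 1773 and trims width to 1773 × 2.35/1 = 4166.55 px.
Left offset = (4281 − 4166.55)/2 = 57.22 px; top offset = 0.
Upper-left is one-third across and one-third down within the crop:
x = 57.22 + 1 × 4166.55/3 ≈ 1446; y = 0.00 + 1 × 1773.00/3 ≈ 591.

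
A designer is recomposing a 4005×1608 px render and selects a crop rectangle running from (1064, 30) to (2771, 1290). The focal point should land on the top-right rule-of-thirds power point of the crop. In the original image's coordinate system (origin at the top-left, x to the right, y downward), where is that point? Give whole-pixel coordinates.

(2202, 450)

Crop width = 2771 − 1064 = 1707 px; one third is 569.00 px.
Crop height = 1290 − 30 = 1260 px; one third is 420.00 px.
The top-right point is two-thirds across and one-third down within the crop:
x = 1064 + 2 × 569.00 ≈ 2202; y = 30 + 1 × 420.00 ≈ 450.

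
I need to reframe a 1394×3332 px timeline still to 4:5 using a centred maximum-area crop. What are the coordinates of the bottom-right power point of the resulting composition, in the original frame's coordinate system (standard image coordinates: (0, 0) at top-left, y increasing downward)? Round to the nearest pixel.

(929, 1956)

1394/3332 < 4/5, so the 4:5 crop keeps the full width 1394 and trims height to 1394 × 5/4 = 1742.50 px.
Top offset = (3332 − 1742.50)/2 = 794.75 px; left offset = 0.
Bottom-right is two-thirds across and two-thirds down within the crop:
x = 0.00 + 2 × 1394.00/3 ≈ 929; y = 794.75 + 2 × 1742.50/3 ≈ 1956.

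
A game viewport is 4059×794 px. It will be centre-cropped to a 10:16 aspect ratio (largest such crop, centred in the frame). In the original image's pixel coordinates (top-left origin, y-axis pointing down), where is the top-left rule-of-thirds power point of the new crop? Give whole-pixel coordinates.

(1947, 265)

4059/794 > 10/16, so the 10:16 crop keeps the full height 794 and trims width to 794 × 10/16 = 496.25 px.
Left offset = (4059 − 496.25)/2 = 1781.38 px; top offset = 0.
Top-left is one-third across and one-third down within the crop:
x = 1781.38 + 1 × 496.25/3 ≈ 1947; y = 0.00 + 1 × 794.00/3 ≈ 265.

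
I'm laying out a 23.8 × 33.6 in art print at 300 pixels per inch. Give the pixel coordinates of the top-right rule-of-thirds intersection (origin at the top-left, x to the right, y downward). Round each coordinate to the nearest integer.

x = 4760 px, y = 3360 px

In pixels the canvas is 23.8 × 300 = 7140 wide and 33.6 × 300 = 10080 tall.
The top-right point is two-thirds across and one-third down:
x = 2 × 7140/3 ≈ 4760; y = 1 × 10080/3 ≈ 3360.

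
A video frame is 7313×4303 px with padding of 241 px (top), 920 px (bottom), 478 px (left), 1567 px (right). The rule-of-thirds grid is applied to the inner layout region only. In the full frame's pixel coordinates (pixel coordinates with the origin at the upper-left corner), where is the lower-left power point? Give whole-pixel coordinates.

x = 2234 px, y = 2336 px

Content width = 7313 − 478 − 1567 = 5268 px; content height = 4303 − 241 − 920 = 3142 px.
Lower-left is one-third across and two-thirds down within the inner layout region.
x = 478 + 1 × 5268/3 = 478 + 1756.00 ≈ 2234
y = 241 + 2 × 3142/3 = 241 + 2094.67 ≈ 2336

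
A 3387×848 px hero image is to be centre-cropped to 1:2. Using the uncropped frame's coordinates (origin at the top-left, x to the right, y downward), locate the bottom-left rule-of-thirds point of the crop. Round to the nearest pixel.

x = 1623 px, y = 565 px

3387/848 > 1/2, so the 1:2 crop keeps the full height 848 and trims width to 848 × 1/2 = 424.00 px.
Left offset = (3387 − 424.00)/2 = 1481.50 px; top offset = 0.
Bottom-left is one-third across and two-thirds down within the crop:
x = 1481.50 + 1 × 424.00/3 ≈ 1623; y = 0.00 + 2 × 848.00/3 ≈ 565.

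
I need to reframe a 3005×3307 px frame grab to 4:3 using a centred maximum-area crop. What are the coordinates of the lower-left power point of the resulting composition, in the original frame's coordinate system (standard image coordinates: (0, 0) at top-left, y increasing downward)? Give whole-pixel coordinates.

3005/3307 < 4/3, so the 4:3 crop keeps the full width 3005 and trims height to 3005 × 3/4 = 2253.75 px.
Top offset = (3307 − 2253.75)/2 = 526.62 px; left offset = 0.
Lower-left is one-third across and two-thirds down within the crop:
x = 0.00 + 1 × 3005.00/3 ≈ 1002; y = 526.62 + 2 × 2253.75/3 ≈ 2029.

x = 1002 px, y = 2029 px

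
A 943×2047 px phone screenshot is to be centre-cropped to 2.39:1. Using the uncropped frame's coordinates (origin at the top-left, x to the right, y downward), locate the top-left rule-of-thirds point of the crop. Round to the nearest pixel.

943/2047 < 2.39/1, so the 2.39:1 crop keeps the full width 943 and trims height to 943 × 1/2.39 = 394.56 px.
Top offset = (2047 − 394.56)/2 = 826.22 px; left offset = 0.
Top-left is one-third across and one-third down within the crop:
x = 0.00 + 1 × 943.00/3 ≈ 314; y = 826.22 + 1 × 394.56/3 ≈ 958.

(314, 958)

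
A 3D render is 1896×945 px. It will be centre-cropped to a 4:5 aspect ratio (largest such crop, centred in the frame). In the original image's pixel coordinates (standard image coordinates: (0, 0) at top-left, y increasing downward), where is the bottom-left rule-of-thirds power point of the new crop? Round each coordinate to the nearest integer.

(822, 630)

1896/945 > 4/5, so the 4:5 crop keeps the full height 945 and trims width to 945 × 4/5 = 756.00 px.
Left offset = (1896 − 756.00)/2 = 570.00 px; top offset = 0.
Bottom-left is one-third across and two-thirds down within the crop:
x = 570.00 + 1 × 756.00/3 ≈ 822; y = 0.00 + 2 × 945.00/3 ≈ 630.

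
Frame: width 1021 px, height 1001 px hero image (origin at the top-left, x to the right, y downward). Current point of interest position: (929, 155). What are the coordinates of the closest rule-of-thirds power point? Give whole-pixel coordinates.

Third lines: x ∈ {340, 681}, y ∈ {334, 667}.
929 is closer to x = 681; 155 is closer to y = 334.
So the nearest intersection is the upper-right power point.

(681, 334)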